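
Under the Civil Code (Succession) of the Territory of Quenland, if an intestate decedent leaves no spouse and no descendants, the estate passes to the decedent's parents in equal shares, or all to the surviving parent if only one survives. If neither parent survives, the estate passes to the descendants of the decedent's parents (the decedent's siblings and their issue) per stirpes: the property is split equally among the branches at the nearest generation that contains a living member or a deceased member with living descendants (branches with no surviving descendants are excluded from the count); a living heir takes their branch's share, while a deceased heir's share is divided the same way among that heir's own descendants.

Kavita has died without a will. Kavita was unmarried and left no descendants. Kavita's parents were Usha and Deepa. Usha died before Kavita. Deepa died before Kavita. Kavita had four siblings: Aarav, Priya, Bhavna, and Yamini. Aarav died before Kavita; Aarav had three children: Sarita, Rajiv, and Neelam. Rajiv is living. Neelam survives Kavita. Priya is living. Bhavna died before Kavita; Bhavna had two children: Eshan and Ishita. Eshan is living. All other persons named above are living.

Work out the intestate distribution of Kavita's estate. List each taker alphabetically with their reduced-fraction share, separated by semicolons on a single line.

Eshan 1/8; Ishita 1/8; Neelam 1/12; Priya 1/4; Rajiv 1/12; Sarita 1/12; Yamini 1/4

Neither parent survives and there are no descendants, so the estate passes to Kavita's siblings and their issue per stirpes.
The estate is divided into 4 equal shares of 1/4 among Aarav, Priya, Bhavna, Yamini.
Aarav predeceased; the 1/4 allotted to Aarav's branch passes to Aarav's issue by representation.
The 1/4 is divided into 3 equal shares of 1/12 among Sarita, Rajiv, Neelam.
Sarita is living and takes 1/12.
Rajiv is living and takes 1/12.
Neelam is living and takes 1/12.
Priya is living and takes 1/4.
Bhavna predeceased; the 1/4 allotted to Bhavna's branch passes to Bhavna's issue by representation.
The 1/4 is divided into 2 equal shares of 1/8 among Eshan, Ishita.
Eshan is living and takes 1/8.
Ishita is living and takes 1/8.
Yamini is living and takes 1/4.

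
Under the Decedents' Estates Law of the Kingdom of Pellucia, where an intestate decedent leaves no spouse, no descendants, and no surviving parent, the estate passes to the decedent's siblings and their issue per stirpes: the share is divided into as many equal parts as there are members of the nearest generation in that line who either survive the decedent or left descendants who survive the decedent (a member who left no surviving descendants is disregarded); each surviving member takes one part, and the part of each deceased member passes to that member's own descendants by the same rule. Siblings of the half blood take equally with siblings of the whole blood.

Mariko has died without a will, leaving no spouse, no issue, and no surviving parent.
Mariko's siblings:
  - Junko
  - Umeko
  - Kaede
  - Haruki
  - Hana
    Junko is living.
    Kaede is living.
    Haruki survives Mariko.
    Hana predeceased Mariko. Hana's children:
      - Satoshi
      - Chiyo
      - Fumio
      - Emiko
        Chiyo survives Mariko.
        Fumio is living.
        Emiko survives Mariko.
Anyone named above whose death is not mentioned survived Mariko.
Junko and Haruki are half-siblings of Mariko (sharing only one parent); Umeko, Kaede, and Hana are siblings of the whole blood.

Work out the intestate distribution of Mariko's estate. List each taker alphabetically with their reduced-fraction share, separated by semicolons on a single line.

No spouse, descendants, or parent survives, so the estate passes to Mariko's siblings per stirpes.
Half-blood and whole-blood siblings take equally under the stated rule.
The estate is divided into 5 equal shares of 1/5 among Junko, Umeko, Kaede, Haruki, Hana.
Junko is living and takes 1/5.
Umeko is living and takes 1/5.
Kaede is living and takes 1/5.
Haruki is living and takes 1/5.
Hana predeceased; the 1/5 allotted to Hana's branch passes to Hana's issue by representation.
The 1/5 is divided into 4 equal shares of 1/20 among Satoshi, Chiyo, Fumio, Emiko.
Satoshi is living and takes 1/20.
Chiyo is living and takes 1/20.
Fumio is living and takes 1/20.
Emiko is living and takes 1/20.

Chiyo 1/20; Emiko 1/20; Fumio 1/20; Haruki 1/5; Junko 1/5; Kaede 1/5; Satoshi 1/20; Umeko 1/5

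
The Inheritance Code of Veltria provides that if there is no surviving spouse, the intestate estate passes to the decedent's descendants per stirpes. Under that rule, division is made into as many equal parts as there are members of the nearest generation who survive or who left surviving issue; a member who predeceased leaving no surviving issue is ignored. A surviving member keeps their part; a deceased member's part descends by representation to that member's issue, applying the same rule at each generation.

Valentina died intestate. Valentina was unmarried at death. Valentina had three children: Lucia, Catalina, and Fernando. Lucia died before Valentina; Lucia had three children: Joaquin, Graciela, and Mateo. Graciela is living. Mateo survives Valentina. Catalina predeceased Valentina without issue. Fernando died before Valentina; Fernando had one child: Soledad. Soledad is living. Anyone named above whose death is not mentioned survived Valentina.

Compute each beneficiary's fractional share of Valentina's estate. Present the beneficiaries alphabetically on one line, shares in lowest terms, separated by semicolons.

There is no surviving spouse, so the entire estate passes to Valentina's descendants per stirpes.
Catalina left no surviving issue, so that branch lapses and is disregarded.
The estate is divided into 2 equal shares of 1/2 among Lucia, Fernando.
Lucia predeceased; the 1/2 allotted to Lucia's branch passes to Lucia's issue by representation.
The 1/2 is divided into 3 equal shares of 1/6 among Joaquin, Graciela, Mateo.
Joaquin is living and takes 1/6.
Graciela is living and takes 1/6.
Mateo is living and takes 1/6.
Fernando predeceased; the 1/2 allotted to Fernando's branch passes to Fernando's issue by representation.
Soledad is the sole taker at this level and receives the full 1/2.

Graciela 1/6; Joaquin 1/6; Mateo 1/6; Soledad 1/2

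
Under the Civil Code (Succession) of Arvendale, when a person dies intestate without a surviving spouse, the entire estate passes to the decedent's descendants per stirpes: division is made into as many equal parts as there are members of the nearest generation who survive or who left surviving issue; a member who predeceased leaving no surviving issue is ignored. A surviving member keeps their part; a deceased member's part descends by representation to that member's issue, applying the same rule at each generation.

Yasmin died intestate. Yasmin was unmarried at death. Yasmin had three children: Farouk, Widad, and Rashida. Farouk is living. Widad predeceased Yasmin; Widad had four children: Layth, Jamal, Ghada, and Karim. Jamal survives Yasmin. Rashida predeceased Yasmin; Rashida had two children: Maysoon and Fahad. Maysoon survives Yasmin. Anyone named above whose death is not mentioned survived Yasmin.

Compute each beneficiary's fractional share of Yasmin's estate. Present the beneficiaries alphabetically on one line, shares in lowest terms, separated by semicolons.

Fahad 1/6; Farouk 1/3; Ghada 1/12; Jamal 1/12; Karim 1/12; Layth 1/12; Maysoon 1/6

There is no surviving spouse, so the entire estate passes to Yasmin's descendants per stirpes.
The estate is divided into 3 equal shares of 1/3 among Farouk, Widad, Rashida.
Farouk is living and takes 1/3.
Widad predeceased; the 1/3 allotted to Widad's branch passes to Widad's issue by representation.
The 1/3 is divided into 4 equal shares of 1/12 among Layth, Jamal, Ghada, Karim.
Layth is living and takes 1/12.
Jamal is living and takes 1/12.
Ghada is living and takes 1/12.
Karim is living and takes 1/12.
Rashida predeceased; the 1/3 allotted to Rashida's branch passes to Rashida's issue by representation.
The 1/3 is divided into 2 equal shares of 1/6 among Maysoon, Fahad.
Maysoon is living and takes 1/6.
Fahad is living and takes 1/6.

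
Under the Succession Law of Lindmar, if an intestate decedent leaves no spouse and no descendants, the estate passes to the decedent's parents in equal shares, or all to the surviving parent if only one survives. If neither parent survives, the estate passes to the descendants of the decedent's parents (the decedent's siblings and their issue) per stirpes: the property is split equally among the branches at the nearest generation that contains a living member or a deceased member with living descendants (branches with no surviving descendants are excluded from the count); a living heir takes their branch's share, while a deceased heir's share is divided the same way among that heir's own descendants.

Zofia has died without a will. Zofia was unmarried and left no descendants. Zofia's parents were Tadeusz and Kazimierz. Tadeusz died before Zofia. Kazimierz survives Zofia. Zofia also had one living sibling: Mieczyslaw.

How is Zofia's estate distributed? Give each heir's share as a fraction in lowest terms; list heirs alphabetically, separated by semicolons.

Only one parent, Kazimierz, survives, so Kazimierz takes the entire estate. The siblings take nothing because a surviving parent has priority.

Kazimierz 1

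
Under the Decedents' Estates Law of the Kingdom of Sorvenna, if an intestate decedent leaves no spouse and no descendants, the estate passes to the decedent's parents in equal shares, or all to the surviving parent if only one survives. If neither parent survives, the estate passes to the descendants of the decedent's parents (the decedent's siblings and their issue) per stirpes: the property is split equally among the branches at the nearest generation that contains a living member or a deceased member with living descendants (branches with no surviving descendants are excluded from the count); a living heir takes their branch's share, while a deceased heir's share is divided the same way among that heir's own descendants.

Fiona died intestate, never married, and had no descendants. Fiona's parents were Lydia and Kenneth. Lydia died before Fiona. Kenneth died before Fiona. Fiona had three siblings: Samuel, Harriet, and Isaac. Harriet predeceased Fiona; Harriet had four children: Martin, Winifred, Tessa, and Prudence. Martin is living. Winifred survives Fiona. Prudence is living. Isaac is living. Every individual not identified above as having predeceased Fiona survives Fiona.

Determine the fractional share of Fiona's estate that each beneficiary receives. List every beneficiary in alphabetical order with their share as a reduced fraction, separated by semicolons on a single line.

Neither parent survives and there are no descendants, so the estate passes to Fiona's siblings and their issue per stirpes.
The estate is divided into 3 equal shares of 1/3 among Samuel, Harriet, Isaac.
Samuel is living and takes 1/3.
Harriet predeceased; the 1/3 allotted to Harriet's branch passes to Harriet's issue by representation.
The 1/3 is divided into 4 equal shares of 1/12 among Martin, Winifred, Tessa, Prudence.
Martin is living and takes 1/12.
Winifred is living and takes 1/12.
Tessa is living and takes 1/12.
Prudence is living and takes 1/12.
Isaac is living and takes 1/3.

Isaac 1/3; Martin 1/12; Prudence 1/12; Samuel 1/3; Tessa 1/12; Winifred 1/12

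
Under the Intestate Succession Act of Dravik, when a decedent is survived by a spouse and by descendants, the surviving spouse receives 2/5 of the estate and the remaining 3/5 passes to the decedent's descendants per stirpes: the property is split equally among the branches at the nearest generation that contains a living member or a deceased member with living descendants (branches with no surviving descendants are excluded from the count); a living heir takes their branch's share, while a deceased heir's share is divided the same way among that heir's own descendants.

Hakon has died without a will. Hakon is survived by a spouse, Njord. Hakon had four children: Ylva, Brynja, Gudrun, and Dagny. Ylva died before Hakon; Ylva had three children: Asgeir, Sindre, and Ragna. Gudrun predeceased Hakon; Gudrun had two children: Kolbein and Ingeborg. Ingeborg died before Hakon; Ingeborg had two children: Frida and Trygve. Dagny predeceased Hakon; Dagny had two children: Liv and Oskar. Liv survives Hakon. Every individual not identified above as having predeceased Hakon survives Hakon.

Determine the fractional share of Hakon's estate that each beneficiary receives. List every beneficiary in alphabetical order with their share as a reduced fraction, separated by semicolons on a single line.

Asgeir 1/20; Brynja 3/20; Frida 3/80; Kolbein 3/40; Liv 3/40; Njord 2/5; Oskar 3/40; Ragna 1/20; Sindre 1/20; Trygve 3/80

Njord, as surviving spouse, takes 2/5.
The remaining 3/5 passes to Hakon's descendants per stirpes.
The 3/5 is divided into 4 equal shares of 3/20 among Ylva, Brynja, Gudrun, Dagny.
Ylva predeceased; the 3/20 allotted to Ylva's branch passes to Ylva's issue by representation.
The 3/20 is divided into 3 equal shares of 1/20 among Asgeir, Sindre, Ragna.
Asgeir is living and takes 1/20.
Sindre is living and takes 1/20.
Ragna is living and takes 1/20.
Brynja is living and takes 3/20.
Gudrun predeceased; the 3/20 allotted to Gudrun's branch passes to Gudrun's issue by representation.
The 3/20 is divided into 2 equal shares of 3/40 among Kolbein, Ingeborg.
Kolbein is living and takes 3/40.
Ingeborg predeceased; the 3/40 allotted to Ingeborg's branch passes to Ingeborg's issue by representation.
The 3/40 is divided into 2 equal shares of 3/80 among Frida, Trygve.
Frida is living and takes 3/80.
Trygve is living and takes 3/80.
Dagny predeceased; the 3/20 allotted to Dagny's branch passes to Dagny's issue by representation.
The 3/20 is divided into 2 equal shares of 3/40 among Liv, Oskar.
Liv is living and takes 3/40.
Oskar is living and takes 3/40.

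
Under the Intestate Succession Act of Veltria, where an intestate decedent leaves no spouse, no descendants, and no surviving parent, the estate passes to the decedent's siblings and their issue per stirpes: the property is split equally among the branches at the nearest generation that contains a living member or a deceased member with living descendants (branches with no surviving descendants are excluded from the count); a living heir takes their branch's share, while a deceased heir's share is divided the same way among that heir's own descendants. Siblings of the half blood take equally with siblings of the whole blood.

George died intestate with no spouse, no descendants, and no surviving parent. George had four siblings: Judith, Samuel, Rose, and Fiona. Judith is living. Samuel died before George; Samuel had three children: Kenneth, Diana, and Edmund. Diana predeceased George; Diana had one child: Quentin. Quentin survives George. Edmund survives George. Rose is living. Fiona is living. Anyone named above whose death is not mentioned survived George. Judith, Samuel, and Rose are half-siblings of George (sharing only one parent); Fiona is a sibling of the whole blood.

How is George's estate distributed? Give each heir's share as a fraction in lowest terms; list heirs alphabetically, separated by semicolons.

No spouse, descendants, or parent survives, so the estate passes to George's siblings per stirpes.
Half-blood and whole-blood siblings take equally under the stated rule.
The estate is divided into 4 equal shares of 1/4 among Judith, Samuel, Rose, Fiona.
Judith is living and takes 1/4.
Samuel predeceased; the 1/4 allotted to Samuel's branch passes to Samuel's issue by representation.
The 1/4 is divided into 3 equal shares of 1/12 among Kenneth, Diana, Edmund.
Kenneth is living and takes 1/12.
Diana predeceased; the 1/12 allotted to Diana's branch passes to Diana's issue by representation.
Quentin is the sole taker at this level and receives the full 1/12.
Edmund is living and takes 1/12.
Rose is living and takes 1/4.
Fiona is living and takes 1/4.

Edmund 1/12; Fiona 1/4; Judith 1/4; Kenneth 1/12; Quentin 1/12; Rose 1/4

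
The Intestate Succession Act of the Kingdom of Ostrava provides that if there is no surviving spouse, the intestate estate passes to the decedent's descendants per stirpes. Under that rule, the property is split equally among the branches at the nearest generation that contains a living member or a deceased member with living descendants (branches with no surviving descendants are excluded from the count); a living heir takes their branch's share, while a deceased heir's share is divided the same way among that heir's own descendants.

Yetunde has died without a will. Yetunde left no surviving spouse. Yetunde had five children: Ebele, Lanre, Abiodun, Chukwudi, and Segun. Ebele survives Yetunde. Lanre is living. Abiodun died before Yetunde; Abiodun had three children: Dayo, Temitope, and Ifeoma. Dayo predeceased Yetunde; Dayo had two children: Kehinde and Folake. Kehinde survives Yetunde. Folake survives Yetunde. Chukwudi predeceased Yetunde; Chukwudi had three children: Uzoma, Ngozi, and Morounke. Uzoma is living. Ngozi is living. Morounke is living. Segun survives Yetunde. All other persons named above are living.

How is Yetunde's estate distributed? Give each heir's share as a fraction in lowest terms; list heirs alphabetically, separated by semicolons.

Ebele 1/5; Folake 1/30; Ifeoma 1/15; Kehinde 1/30; Lanre 1/5; Morounke 1/15; Ngozi 1/15; Segun 1/5; Temitope 1/15; Uzoma 1/15

There is no surviving spouse, so the entire estate passes to Yetunde's descendants per stirpes.
The estate is divided into 5 equal shares of 1/5 among Ebele, Lanre, Abiodun, Chukwudi, Segun.
Ebele is living and takes 1/5.
Lanre is living and takes 1/5.
Abiodun predeceased; the 1/5 allotted to Abiodun's branch passes to Abiodun's issue by representation.
The 1/5 is divided into 3 equal shares of 1/15 among Dayo, Temitope, Ifeoma.
Dayo predeceased; the 1/15 allotted to Dayo's branch passes to Dayo's issue by representation.
The 1/15 is divided into 2 equal shares of 1/30 among Kehinde, Folake.
Kehinde is living and takes 1/30.
Folake is living and takes 1/30.
Temitope is living and takes 1/15.
Ifeoma is living and takes 1/15.
Chukwudi predeceased; the 1/5 allotted to Chukwudi's branch passes to Chukwudi's issue by representation.
The 1/5 is divided into 3 equal shares of 1/15 among Uzoma, Ngozi, Morounke.
Uzoma is living and takes 1/15.
Ngozi is living and takes 1/15.
Morounke is living and takes 1/15.
Segun is living and takes 1/5.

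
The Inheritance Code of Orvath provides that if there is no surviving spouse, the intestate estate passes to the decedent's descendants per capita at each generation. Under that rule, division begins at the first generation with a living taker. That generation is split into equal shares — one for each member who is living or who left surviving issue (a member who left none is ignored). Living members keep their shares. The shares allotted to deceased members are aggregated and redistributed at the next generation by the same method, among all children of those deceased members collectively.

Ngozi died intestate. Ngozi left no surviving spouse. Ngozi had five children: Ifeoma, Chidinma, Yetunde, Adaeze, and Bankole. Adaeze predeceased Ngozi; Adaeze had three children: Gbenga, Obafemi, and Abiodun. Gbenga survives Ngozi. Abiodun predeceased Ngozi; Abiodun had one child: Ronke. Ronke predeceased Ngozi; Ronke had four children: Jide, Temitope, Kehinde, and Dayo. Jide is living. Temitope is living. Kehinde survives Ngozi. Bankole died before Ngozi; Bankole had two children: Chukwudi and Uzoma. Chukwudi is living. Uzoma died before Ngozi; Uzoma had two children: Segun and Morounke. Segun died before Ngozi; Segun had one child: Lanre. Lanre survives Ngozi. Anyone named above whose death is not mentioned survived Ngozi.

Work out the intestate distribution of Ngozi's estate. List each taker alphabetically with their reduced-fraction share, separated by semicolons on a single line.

There is no surviving spouse, so the entire estate passes to Ngozi's descendants per capita at each generation.
At generation 1 (Ifeoma, Chidinma, Yetunde, Adaeze, Bankole) there are 5 shares of (1)/5 = 1/5 each.
Living: Ifeoma, Chidinma, and Yetunde — each takes 1/5.
Deceased: Adaeze and Bankole. Their combined 2/5 is pooled and carried to generation 2.
At generation 2 (Gbenga, Obafemi, Abiodun, Chukwudi, Uzoma) there are 5 shares of (2/5)/5 = 2/25 each.
Living: Gbenga, Obafemi, and Chukwudi — each takes 2/25.
Deceased: Abiodun and Uzoma. Their combined 4/25 is pooled and carried to generation 3.
At generation 3 (Ronke, Segun, Morounke) there are 3 shares of (4/25)/3 = 4/75 each.
Living: Morounke — each takes 4/75.
Deceased: Ronke and Segun. Their combined 8/75 is pooled and carried to generation 4.
At generation 4 (Jide, Temitope, Kehinde, Dayo, Lanre) there are 5 shares of (8/75)/5 = 8/375 each.
Living: Jide, Temitope, Kehinde, Dayo, and Lanre — each takes 8/375.

Chidinma 1/5; Chukwudi 2/25; Dayo 8/375; Gbenga 2/25; Ifeoma 1/5; Jide 8/375; Kehinde 8/375; Lanre 8/375; Morounke 4/75; Obafemi 2/25; Temitope 8/375; Yetunde 1/5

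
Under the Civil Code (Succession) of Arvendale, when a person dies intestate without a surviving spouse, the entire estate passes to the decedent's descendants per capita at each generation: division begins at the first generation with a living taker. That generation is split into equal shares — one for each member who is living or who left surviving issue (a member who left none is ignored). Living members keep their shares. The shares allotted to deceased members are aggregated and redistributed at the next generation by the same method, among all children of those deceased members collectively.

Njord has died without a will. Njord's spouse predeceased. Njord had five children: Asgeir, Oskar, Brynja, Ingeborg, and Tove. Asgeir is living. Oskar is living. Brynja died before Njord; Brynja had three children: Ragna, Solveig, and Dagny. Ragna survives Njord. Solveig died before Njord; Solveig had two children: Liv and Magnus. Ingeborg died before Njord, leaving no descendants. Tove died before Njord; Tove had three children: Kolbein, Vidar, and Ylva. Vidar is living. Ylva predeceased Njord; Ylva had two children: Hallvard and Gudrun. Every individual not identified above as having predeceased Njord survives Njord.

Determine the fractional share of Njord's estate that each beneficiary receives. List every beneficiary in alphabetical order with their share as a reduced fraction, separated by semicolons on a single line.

Asgeir 1/4; Dagny 1/12; Gudrun 1/24; Hallvard 1/24; Kolbein 1/12; Liv 1/24; Magnus 1/24; Oskar 1/4; Ragna 1/12; Vidar 1/12

There is no surviving spouse, so the entire estate passes to Njord's descendants per capita at each generation.
At generation 1 (Asgeir, Oskar, Brynja, Tove) there are 4 shares of (1)/4 = 1/4 each.
Living: Asgeir and Oskar — each takes 1/4.
Deceased: Brynja and Tove. Their combined 1/2 is pooled and carried to generation 2.
At generation 2 (Ragna, Solveig, Dagny, Kolbein, Vidar, Ylva) there are 6 shares of (1/2)/6 = 1/12 each.
Living: Ragna, Dagny, Kolbein, and Vidar — each takes 1/12.
Deceased: Solveig and Ylva. Their combined 1/6 is pooled and carried to generation 3.
At generation 3 (Liv, Magnus, Hallvard, Gudrun) there are 4 shares of (1/6)/4 = 1/24 each.
Living: Liv, Magnus, Hallvard, and Gudrun — each takes 1/24.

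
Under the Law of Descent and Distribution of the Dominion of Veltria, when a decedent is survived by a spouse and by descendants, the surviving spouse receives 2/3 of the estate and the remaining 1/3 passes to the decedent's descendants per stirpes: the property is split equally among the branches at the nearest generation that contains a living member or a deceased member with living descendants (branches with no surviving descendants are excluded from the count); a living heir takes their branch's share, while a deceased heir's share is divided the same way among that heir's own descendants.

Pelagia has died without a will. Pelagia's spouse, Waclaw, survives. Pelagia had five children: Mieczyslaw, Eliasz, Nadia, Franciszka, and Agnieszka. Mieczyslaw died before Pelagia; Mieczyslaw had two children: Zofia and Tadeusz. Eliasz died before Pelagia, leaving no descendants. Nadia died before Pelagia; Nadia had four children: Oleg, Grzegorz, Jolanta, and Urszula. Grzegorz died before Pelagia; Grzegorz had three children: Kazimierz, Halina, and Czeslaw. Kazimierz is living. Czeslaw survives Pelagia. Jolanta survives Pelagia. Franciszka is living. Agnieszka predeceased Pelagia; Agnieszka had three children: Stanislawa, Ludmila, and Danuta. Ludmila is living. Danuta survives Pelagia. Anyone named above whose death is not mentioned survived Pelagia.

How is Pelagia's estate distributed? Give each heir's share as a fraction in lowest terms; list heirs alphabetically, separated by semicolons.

Waclaw, as surviving spouse, takes 2/3.
The remaining 1/3 passes to Pelagia's descendants per stirpes.
Eliasz left no surviving issue, so that branch lapses and is disregarded.
The 1/3 is divided into 4 equal shares of 1/12 among Mieczyslaw, Nadia, Franciszka, Agnieszka.
Mieczyslaw predeceased; the 1/12 allotted to Mieczyslaw's branch passes to Mieczyslaw's issue by representation.
The 1/12 is divided into 2 equal shares of 1/24 among Zofia, Tadeusz.
Zofia is living and takes 1/24.
Tadeusz is living and takes 1/24.
Nadia predeceased; the 1/12 allotted to Nadia's branch passes to Nadia's issue by representation.
The 1/12 is divided into 4 equal shares of 1/48 among Oleg, Grzegorz, Jolanta, Urszula.
Oleg is living and takes 1/48.
Grzegorz predeceased; the 1/48 allotted to Grzegorz's branch passes to Grzegorz's issue by representation.
The 1/48 is divided into 3 equal shares of 1/144 among Kazimierz, Halina, Czeslaw.
Kazimierz is living and takes 1/144.
Halina is living and takes 1/144.
Czeslaw is living and takes 1/144.
Jolanta is living and takes 1/48.
Urszula is living and takes 1/48.
Franciszka is living and takes 1/12.
Agnieszka predeceased; the 1/12 allotted to Agnieszka's branch passes to Agnieszka's issue by representation.
The 1/12 is divided into 3 equal shares of 1/36 among Stanislawa, Ludmila, Danuta.
Stanislawa is living and takes 1/36.
Ludmila is living and takes 1/36.
Danuta is living and takes 1/36.

Czeslaw 1/144; Danuta 1/36; Franciszka 1/12; Halina 1/144; Jolanta 1/48; Kazimierz 1/144; Ludmila 1/36; Oleg 1/48; Stanislawa 1/36; Tadeusz 1/24; Urszula 1/48; Waclaw 2/3; Zofia 1/24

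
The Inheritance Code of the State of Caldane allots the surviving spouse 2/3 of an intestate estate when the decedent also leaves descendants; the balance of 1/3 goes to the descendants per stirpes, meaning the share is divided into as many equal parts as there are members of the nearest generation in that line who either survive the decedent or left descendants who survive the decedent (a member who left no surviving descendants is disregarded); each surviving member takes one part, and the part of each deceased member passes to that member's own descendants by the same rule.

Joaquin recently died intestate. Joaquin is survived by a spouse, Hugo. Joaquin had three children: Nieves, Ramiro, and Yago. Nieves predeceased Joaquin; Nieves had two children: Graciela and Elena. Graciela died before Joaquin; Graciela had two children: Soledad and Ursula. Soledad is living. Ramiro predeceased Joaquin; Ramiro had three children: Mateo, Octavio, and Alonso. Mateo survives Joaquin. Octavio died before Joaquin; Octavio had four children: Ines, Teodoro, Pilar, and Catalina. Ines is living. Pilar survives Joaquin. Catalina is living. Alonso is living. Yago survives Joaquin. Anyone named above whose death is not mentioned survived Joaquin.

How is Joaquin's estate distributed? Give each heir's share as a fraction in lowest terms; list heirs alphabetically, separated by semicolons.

Hugo, as surviving spouse, takes 2/3.
The remaining 1/3 passes to Joaquin's descendants per stirpes.
The 1/3 is divided into 3 equal shares of 1/9 among Nieves, Ramiro, Yago.
Nieves predeceased; the 1/9 allotted to Nieves's branch passes to Nieves's issue by representation.
The 1/9 is divided into 2 equal shares of 1/18 among Graciela, Elena.
Graciela predeceased; the 1/18 allotted to Graciela's branch passes to Graciela's issue by representation.
The 1/18 is divided into 2 equal shares of 1/36 among Soledad, Ursula.
Soledad is living and takes 1/36.
Ursula is living and takes 1/36.
Elena is living and takes 1/18.
Ramiro predeceased; the 1/9 allotted to Ramiro's branch passes to Ramiro's issue by representation.
The 1/9 is divided into 3 equal shares of 1/27 among Mateo, Octavio, Alonso.
Mateo is living and takes 1/27.
Octavio predeceased; the 1/27 allotted to Octavio's branch passes to Octavio's issue by representation.
The 1/27 is divided into 4 equal shares of 1/108 among Ines, Teodoro, Pilar, Catalina.
Ines is living and takes 1/108.
Teodoro is living and takes 1/108.
Pilar is living and takes 1/108.
Catalina is living and takes 1/108.
Alonso is living and takes 1/27.
Yago is living and takes 1/9.

Alonso 1/27; Catalina 1/108; Elena 1/18; Hugo 2/3; Ines 1/108; Mateo 1/27; Pilar 1/108; Soledad 1/36; Teodoro 1/108; Ursula 1/36; Yago 1/9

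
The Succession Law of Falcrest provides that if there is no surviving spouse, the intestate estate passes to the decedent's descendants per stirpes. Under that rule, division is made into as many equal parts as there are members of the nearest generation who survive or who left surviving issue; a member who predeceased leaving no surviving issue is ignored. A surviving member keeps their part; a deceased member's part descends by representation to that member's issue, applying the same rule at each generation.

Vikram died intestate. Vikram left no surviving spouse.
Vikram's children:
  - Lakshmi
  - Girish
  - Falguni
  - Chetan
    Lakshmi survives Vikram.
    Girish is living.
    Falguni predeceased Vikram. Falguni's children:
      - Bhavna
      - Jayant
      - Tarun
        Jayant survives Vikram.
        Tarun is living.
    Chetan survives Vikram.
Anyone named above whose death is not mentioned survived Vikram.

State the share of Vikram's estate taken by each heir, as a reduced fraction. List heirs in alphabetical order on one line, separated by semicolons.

Bhavna 1/12; Chetan 1/4; Girish 1/4; Jayant 1/12; Lakshmi 1/4; Tarun 1/12

There is no surviving spouse, so the entire estate passes to Vikram's descendants per stirpes.
The estate is divided into 4 equal shares of 1/4 among Lakshmi, Girish, Falguni, Chetan.
Lakshmi is living and takes 1/4.
Girish is living and takes 1/4.
Falguni predeceased; the 1/4 allotted to Falguni's branch passes to Falguni's issue by representation.
The 1/4 is divided into 3 equal shares of 1/12 among Bhavna, Jayant, Tarun.
Bhavna is living and takes 1/12.
Jayant is living and takes 1/12.
Tarun is living and takes 1/12.
Chetan is living and takes 1/4.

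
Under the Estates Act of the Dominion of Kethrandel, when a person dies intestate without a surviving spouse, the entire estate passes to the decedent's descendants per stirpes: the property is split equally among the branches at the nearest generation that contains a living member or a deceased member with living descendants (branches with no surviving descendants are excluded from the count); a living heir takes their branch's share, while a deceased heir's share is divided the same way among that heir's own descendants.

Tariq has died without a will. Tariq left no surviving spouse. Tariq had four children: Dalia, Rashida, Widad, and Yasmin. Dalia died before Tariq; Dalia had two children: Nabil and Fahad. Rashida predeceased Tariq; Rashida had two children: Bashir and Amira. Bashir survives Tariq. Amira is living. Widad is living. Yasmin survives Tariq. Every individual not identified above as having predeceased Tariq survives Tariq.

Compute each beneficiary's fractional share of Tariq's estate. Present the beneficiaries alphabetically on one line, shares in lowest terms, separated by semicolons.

There is no surviving spouse, so the entire estate passes to Tariq's descendants per stirpes.
The estate is divided into 4 equal shares of 1/4 among Dalia, Rashida, Widad, Yasmin.
Dalia predeceased; the 1/4 allotted to Dalia's branch passes to Dalia's issue by representation.
The 1/4 is divided into 2 equal shares of 1/8 among Nabil, Fahad.
Nabil is living and takes 1/8.
Fahad is living and takes 1/8.
Rashida predeceased; the 1/4 allotted to Rashida's branch passes to Rashida's issue by representation.
The 1/4 is divided into 2 equal shares of 1/8 among Bashir, Amira.
Bashir is living and takes 1/8.
Amira is living and takes 1/8.
Widad is living and takes 1/4.
Yasmin is living and takes 1/4.

Amira 1/8; Bashir 1/8; Fahad 1/8; Nabil 1/8; Widad 1/4; Yasmin 1/4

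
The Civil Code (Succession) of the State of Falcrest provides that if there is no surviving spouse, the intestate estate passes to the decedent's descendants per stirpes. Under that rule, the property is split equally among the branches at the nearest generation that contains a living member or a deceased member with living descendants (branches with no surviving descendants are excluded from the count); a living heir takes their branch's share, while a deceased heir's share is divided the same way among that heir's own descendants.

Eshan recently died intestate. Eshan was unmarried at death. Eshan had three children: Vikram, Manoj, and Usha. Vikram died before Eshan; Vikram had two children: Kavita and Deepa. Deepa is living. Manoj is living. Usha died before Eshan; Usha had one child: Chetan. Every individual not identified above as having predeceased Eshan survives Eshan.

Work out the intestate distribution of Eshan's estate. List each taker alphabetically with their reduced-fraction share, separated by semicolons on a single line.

Chetan 1/3; Deepa 1/6; Kavita 1/6; Manoj 1/3

There is no surviving spouse, so the entire estate passes to Eshan's descendants per stirpes.
The estate is divided into 3 equal shares of 1/3 among Vikram, Manoj, Usha.
Vikram predeceased; the 1/3 allotted to Vikram's branch passes to Vikram's issue by representation.
The 1/3 is divided into 2 equal shares of 1/6 among Kavita, Deepa.
Kavita is living and takes 1/6.
Deepa is living and takes 1/6.
Manoj is living and takes 1/3.
Usha predeceased; the 1/3 allotted to Usha's branch passes to Usha's issue by representation.
Chetan is the sole taker at this level and receives the full 1/3.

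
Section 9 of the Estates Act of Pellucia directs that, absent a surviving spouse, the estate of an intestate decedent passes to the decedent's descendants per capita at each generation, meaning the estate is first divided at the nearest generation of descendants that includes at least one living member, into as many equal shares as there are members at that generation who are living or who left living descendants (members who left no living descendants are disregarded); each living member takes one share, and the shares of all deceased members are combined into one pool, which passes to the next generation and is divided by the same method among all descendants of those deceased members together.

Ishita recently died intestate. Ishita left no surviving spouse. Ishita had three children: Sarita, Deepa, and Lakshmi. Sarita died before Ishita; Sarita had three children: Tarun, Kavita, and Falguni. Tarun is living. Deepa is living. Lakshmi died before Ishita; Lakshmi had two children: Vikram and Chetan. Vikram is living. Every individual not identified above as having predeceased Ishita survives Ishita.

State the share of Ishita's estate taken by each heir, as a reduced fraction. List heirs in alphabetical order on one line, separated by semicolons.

There is no surviving spouse, so the entire estate passes to Ishita's descendants per capita at each generation.
At generation 1 (Sarita, Deepa, Lakshmi) there are 3 shares of (1)/3 = 1/3 each.
Living: Deepa — each takes 1/3.
Deceased: Sarita and Lakshmi. Their combined 2/3 is pooled and carried to generation 2.
At generation 2 (Tarun, Kavita, Falguni, Vikram, Chetan) there are 5 shares of (2/3)/5 = 2/15 each.
Living: Tarun, Kavita, Falguni, Vikram, and Chetan — each takes 2/15.

Chetan 2/15; Deepa 1/3; Falguni 2/15; Kavita 2/15; Tarun 2/15; Vikram 2/15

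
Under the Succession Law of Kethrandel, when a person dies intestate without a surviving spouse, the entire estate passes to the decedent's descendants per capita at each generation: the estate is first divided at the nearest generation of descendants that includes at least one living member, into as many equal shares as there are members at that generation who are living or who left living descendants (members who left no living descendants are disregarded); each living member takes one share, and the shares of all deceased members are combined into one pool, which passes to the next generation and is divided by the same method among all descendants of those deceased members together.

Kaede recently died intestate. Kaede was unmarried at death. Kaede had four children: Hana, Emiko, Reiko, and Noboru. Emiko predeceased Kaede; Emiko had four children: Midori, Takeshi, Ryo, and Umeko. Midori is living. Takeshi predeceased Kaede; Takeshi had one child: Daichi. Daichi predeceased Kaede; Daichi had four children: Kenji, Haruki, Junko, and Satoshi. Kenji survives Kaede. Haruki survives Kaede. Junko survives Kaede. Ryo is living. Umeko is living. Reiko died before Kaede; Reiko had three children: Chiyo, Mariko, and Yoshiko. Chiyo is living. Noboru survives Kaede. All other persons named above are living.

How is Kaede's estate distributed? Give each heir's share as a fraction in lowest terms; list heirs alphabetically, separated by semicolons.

Chiyo 1/14; Hana 1/4; Haruki 1/56; Junko 1/56; Kenji 1/56; Mariko 1/14; Midori 1/14; Noboru 1/4; Ryo 1/14; Satoshi 1/56; Umeko 1/14; Yoshiko 1/14

There is no surviving spouse, so the entire estate passes to Kaede's descendants per capita at each generation.
At generation 1 (Hana, Emiko, Reiko, Noboru) there are 4 shares of (1)/4 = 1/4 each.
Living: Hana and Noboru — each takes 1/4.
Deceased: Emiko and Reiko. Their combined 1/2 is pooled and carried to generation 2.
At generation 2 (Midori, Takeshi, Ryo, Umeko, Chiyo, Mariko, Yoshiko) there are 7 shares of (1/2)/7 = 1/14 each.
Living: Midori, Ryo, Umeko, Chiyo, Mariko, and Yoshiko — each takes 1/14.
Deceased: Takeshi. That 1/14 share is carried to generation 3.
At generation 3 (Daichi) there are 1 shares of (1/14)/1 = 1/14 each.
Deceased: Daichi. That 1/14 share is carried to generation 4.
At generation 4 (Kenji, Haruki, Junko, Satoshi) there are 4 shares of (1/14)/4 = 1/56 each.
Living: Kenji, Haruki, Junko, and Satoshi — each takes 1/56.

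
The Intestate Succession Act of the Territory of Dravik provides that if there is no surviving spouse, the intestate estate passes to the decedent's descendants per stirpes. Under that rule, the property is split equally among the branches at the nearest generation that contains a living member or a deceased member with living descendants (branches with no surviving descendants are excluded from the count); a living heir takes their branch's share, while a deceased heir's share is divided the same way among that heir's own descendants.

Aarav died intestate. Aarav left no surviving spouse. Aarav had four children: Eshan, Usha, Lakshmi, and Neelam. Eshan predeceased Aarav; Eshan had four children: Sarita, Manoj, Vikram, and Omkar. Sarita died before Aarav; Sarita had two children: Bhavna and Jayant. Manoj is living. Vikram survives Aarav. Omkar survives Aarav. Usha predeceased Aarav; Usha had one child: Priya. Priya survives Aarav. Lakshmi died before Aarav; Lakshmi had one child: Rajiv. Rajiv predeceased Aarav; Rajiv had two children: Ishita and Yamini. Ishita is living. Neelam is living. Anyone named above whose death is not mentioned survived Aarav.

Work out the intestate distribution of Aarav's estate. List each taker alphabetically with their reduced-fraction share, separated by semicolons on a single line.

Bhavna 1/32; Ishita 1/8; Jayant 1/32; Manoj 1/16; Neelam 1/4; Omkar 1/16; Priya 1/4; Vikram 1/16; Yamini 1/8

There is no surviving spouse, so the entire estate passes to Aarav's descendants per stirpes.
The estate is divided into 4 equal shares of 1/4 among Eshan, Usha, Lakshmi, Neelam.
Eshan predeceased; the 1/4 allotted to Eshan's branch passes to Eshan's issue by representation.
The 1/4 is divided into 4 equal shares of 1/16 among Sarita, Manoj, Vikram, Omkar.
Sarita predeceased; the 1/16 allotted to Sarita's branch passes to Sarita's issue by representation.
The 1/16 is divided into 2 equal shares of 1/32 among Bhavna, Jayant.
Bhavna is living and takes 1/32.
Jayant is living and takes 1/32.
Manoj is living and takes 1/16.
Vikram is living and takes 1/16.
Omkar is living and takes 1/16.
Usha predeceased; the 1/4 allotted to Usha's branch passes to Usha's issue by representation.
Priya is the sole taker at this level and receives the full 1/4.
Lakshmi predeceased; the 1/4 allotted to Lakshmi's branch passes to Lakshmi's issue by representation.
Rajiv's line is the sole branch at this level, so the full 1/4 passes to Rajiv's issue by representation.
The 1/4 is divided into 2 equal shares of 1/8 among Ishita, Yamini.
Ishita is living and takes 1/8.
Yamini is living and takes 1/8.
Neelam is living and takes 1/4.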